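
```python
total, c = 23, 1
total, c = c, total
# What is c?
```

Answer: 23

Derivation:
Trace (tracking c):
total, c = (23, 1)  # -> total = 23, c = 1
total, c = (c, total)  # -> total = 1, c = 23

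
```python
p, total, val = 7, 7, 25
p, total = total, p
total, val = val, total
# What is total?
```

Answer: 25

Derivation:
Trace (tracking total):
p, total, val = (7, 7, 25)  # -> p = 7, total = 7, val = 25
p, total = (total, p)  # -> p = 7, total = 7
total, val = (val, total)  # -> total = 25, val = 7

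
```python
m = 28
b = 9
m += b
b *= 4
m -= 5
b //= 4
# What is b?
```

Answer: 9

Derivation:
Trace (tracking b):
m = 28  # -> m = 28
b = 9  # -> b = 9
m += b  # -> m = 37
b *= 4  # -> b = 36
m -= 5  # -> m = 32
b //= 4  # -> b = 9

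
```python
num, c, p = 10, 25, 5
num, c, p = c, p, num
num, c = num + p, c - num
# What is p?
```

Trace (tracking p):
num, c, p = (10, 25, 5)  # -> num = 10, c = 25, p = 5
num, c, p = (c, p, num)  # -> num = 25, c = 5, p = 10
num, c = (num + p, c - num)  # -> num = 35, c = -20

Answer: 10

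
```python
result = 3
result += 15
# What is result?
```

Answer: 18

Derivation:
Trace (tracking result):
result = 3  # -> result = 3
result += 15  # -> result = 18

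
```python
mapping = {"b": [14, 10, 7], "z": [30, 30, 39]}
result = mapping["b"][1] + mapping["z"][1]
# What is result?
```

Answer: 40

Derivation:
Trace (tracking result):
mapping = {'b': [14, 10, 7], 'z': [30, 30, 39]}  # -> mapping = {'b': [14, 10, 7], 'z': [30, 30, 39]}
result = mapping['b'][1] + mapping['z'][1]  # -> result = 40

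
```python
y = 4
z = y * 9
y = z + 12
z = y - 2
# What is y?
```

Trace (tracking y):
y = 4  # -> y = 4
z = y * 9  # -> z = 36
y = z + 12  # -> y = 48
z = y - 2  # -> z = 46

Answer: 48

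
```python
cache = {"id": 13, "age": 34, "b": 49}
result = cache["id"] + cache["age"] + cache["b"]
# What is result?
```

Trace (tracking result):
cache = {'id': 13, 'age': 34, 'b': 49}  # -> cache = {'id': 13, 'age': 34, 'b': 49}
result = cache['id'] + cache['age'] + cache['b']  # -> result = 96

Answer: 96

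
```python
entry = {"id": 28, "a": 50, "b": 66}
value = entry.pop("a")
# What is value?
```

Answer: 50

Derivation:
Trace (tracking value):
entry = {'id': 28, 'a': 50, 'b': 66}  # -> entry = {'id': 28, 'a': 50, 'b': 66}
value = entry.pop('a')  # -> value = 50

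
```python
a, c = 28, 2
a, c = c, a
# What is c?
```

Answer: 28

Derivation:
Trace (tracking c):
a, c = (28, 2)  # -> a = 28, c = 2
a, c = (c, a)  # -> a = 2, c = 28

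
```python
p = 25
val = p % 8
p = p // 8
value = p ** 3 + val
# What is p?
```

Answer: 3

Derivation:
Trace (tracking p):
p = 25  # -> p = 25
val = p % 8  # -> val = 1
p = p // 8  # -> p = 3
value = p ** 3 + val  # -> value = 28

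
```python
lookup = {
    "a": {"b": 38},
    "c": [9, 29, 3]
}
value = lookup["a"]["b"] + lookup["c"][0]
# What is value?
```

Trace (tracking value):
lookup = {'a': {'b': 38}, 'c': [9, 29, 3]}  # -> lookup = {'a': {'b': 38}, 'c': [9, 29, 3]}
value = lookup['a']['b'] + lookup['c'][0]  # -> value = 47

Answer: 47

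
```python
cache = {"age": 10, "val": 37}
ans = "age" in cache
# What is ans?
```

Trace (tracking ans):
cache = {'age': 10, 'val': 37}  # -> cache = {'age': 10, 'val': 37}
ans = 'age' in cache  # -> ans = True

Answer: True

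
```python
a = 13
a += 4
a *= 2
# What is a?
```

Trace (tracking a):
a = 13  # -> a = 13
a += 4  # -> a = 17
a *= 2  # -> a = 34

Answer: 34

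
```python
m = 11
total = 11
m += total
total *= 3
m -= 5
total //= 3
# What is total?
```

Answer: 11

Derivation:
Trace (tracking total):
m = 11  # -> m = 11
total = 11  # -> total = 11
m += total  # -> m = 22
total *= 3  # -> total = 33
m -= 5  # -> m = 17
total //= 3  # -> total = 11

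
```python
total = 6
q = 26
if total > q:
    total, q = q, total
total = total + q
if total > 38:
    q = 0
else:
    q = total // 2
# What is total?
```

Answer: 32

Derivation:
Trace (tracking total):
total = 6  # -> total = 6
q = 26  # -> q = 26
if total > q:  # condition is False
total = total + q  # -> total = 32
if total > 38:  # condition is False
else:
    q = total // 2  # -> q = 16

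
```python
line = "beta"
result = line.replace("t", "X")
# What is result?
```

Answer: 'beXa'

Derivation:
Trace (tracking result):
line = 'beta'  # -> line = 'beta'
result = line.replace('t', 'X')  # -> result = 'beXa'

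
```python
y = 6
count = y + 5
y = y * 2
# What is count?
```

Trace (tracking count):
y = 6  # -> y = 6
count = y + 5  # -> count = 11
y = y * 2  # -> y = 12

Answer: 11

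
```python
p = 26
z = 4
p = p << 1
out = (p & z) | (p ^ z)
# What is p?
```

Answer: 52

Derivation:
Trace (tracking p):
p = 26  # -> p = 26
z = 4  # -> z = 4
p = p << 1  # -> p = 52
out = p & z | p ^ z  # -> out = 52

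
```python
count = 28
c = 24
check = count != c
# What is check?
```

Trace (tracking check):
count = 28  # -> count = 28
c = 24  # -> c = 24
check = count != c  # -> check = True

Answer: True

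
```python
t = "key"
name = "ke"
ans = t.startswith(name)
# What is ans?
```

Trace (tracking ans):
t = 'key'  # -> t = 'key'
name = 'ke'  # -> name = 'ke'
ans = t.startswith(name)  # -> ans = True

Answer: True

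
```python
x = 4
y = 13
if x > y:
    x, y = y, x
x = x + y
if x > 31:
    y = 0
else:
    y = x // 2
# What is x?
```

Answer: 17

Derivation:
Trace (tracking x):
x = 4  # -> x = 4
y = 13  # -> y = 13
if x > y:  # condition is False
x = x + y  # -> x = 17
if x > 31:  # condition is False
else:
    y = x // 2  # -> y = 8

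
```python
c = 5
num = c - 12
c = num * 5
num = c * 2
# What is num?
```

Trace (tracking num):
c = 5  # -> c = 5
num = c - 12  # -> num = -7
c = num * 5  # -> c = -35
num = c * 2  # -> num = -70

Answer: -70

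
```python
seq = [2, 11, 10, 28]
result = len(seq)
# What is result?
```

Answer: 4

Derivation:
Trace (tracking result):
seq = [2, 11, 10, 28]  # -> seq = [2, 11, 10, 28]
result = len(seq)  # -> result = 4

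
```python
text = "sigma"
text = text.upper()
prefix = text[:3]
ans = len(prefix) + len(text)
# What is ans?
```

Trace (tracking ans):
text = 'sigma'  # -> text = 'sigma'
text = text.upper()  # -> text = 'SIGMA'
prefix = text[:3]  # -> prefix = 'SIG'
ans = len(prefix) + len(text)  # -> ans = 8

Answer: 8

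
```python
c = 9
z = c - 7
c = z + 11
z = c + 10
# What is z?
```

Trace (tracking z):
c = 9  # -> c = 9
z = c - 7  # -> z = 2
c = z + 11  # -> c = 13
z = c + 10  # -> z = 23

Answer: 23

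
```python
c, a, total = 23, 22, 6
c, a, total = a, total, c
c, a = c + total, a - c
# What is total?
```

Trace (tracking total):
c, a, total = (23, 22, 6)  # -> c = 23, a = 22, total = 6
c, a, total = (a, total, c)  # -> c = 22, a = 6, total = 23
c, a = (c + total, a - c)  # -> c = 45, a = -16

Answer: 23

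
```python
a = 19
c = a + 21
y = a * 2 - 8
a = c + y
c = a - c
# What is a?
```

Answer: 70

Derivation:
Trace (tracking a):
a = 19  # -> a = 19
c = a + 21  # -> c = 40
y = a * 2 - 8  # -> y = 30
a = c + y  # -> a = 70
c = a - c  # -> c = 30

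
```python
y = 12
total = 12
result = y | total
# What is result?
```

Answer: 12

Derivation:
Trace (tracking result):
y = 12  # -> y = 12
total = 12  # -> total = 12
result = y | total  # -> result = 12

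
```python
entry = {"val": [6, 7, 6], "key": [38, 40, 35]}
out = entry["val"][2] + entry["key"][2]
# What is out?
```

Answer: 41

Derivation:
Trace (tracking out):
entry = {'val': [6, 7, 6], 'key': [38, 40, 35]}  # -> entry = {'val': [6, 7, 6], 'key': [38, 40, 35]}
out = entry['val'][2] + entry['key'][2]  # -> out = 41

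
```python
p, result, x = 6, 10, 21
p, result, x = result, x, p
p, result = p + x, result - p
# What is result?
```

Answer: 11

Derivation:
Trace (tracking result):
p, result, x = (6, 10, 21)  # -> p = 6, result = 10, x = 21
p, result, x = (result, x, p)  # -> p = 10, result = 21, x = 6
p, result = (p + x, result - p)  # -> p = 16, result = 11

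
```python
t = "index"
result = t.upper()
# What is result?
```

Trace (tracking result):
t = 'index'  # -> t = 'index'
result = t.upper()  # -> result = 'INDEX'

Answer: 'INDEX'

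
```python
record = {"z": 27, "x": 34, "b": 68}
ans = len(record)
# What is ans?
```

Answer: 3

Derivation:
Trace (tracking ans):
record = {'z': 27, 'x': 34, 'b': 68}  # -> record = {'z': 27, 'x': 34, 'b': 68}
ans = len(record)  # -> ans = 3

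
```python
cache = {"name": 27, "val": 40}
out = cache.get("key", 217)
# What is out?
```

Trace (tracking out):
cache = {'name': 27, 'val': 40}  # -> cache = {'name': 27, 'val': 40}
out = cache.get('key', 217)  # -> out = 217

Answer: 217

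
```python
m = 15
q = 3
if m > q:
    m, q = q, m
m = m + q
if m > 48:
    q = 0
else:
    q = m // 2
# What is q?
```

Answer: 9

Derivation:
Trace (tracking q):
m = 15  # -> m = 15
q = 3  # -> q = 3
if m > q:  # condition is True
    m, q = (q, m)  # -> m = 3, q = 15
m = m + q  # -> m = 18
if m > 48:  # condition is False
else:
    q = m // 2  # -> q = 9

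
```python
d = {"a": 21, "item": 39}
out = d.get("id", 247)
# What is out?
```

Trace (tracking out):
d = {'a': 21, 'item': 39}  # -> d = {'a': 21, 'item': 39}
out = d.get('id', 247)  # -> out = 247

Answer: 247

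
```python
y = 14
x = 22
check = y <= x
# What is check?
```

Answer: True

Derivation:
Trace (tracking check):
y = 14  # -> y = 14
x = 22  # -> x = 22
check = y <= x  # -> check = True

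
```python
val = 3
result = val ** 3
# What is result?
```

Trace (tracking result):
val = 3  # -> val = 3
result = val ** 3  # -> result = 27

Answer: 27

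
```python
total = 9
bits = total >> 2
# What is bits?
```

Answer: 2

Derivation:
Trace (tracking bits):
total = 9  # -> total = 9
bits = total >> 2  # -> bits = 2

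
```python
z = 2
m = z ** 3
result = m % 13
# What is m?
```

Answer: 8

Derivation:
Trace (tracking m):
z = 2  # -> z = 2
m = z ** 3  # -> m = 8
result = m % 13  # -> result = 8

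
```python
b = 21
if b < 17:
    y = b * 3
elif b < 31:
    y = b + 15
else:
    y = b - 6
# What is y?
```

Answer: 36

Derivation:
Trace (tracking y):
b = 21  # -> b = 21
if b < 17:  # condition is False
elif b < 31:  # condition is True
    y = b + 15  # -> y = 36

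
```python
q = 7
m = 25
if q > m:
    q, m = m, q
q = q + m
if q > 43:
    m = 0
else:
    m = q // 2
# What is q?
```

Answer: 32

Derivation:
Trace (tracking q):
q = 7  # -> q = 7
m = 25  # -> m = 25
if q > m:  # condition is False
q = q + m  # -> q = 32
if q > 43:  # condition is False
else:
    m = q // 2  # -> m = 16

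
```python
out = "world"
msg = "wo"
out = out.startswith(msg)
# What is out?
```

Answer: True

Derivation:
Trace (tracking out):
out = 'world'  # -> out = 'world'
msg = 'wo'  # -> msg = 'wo'
out = out.startswith(msg)  # -> out = True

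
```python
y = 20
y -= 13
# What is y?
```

Trace (tracking y):
y = 20  # -> y = 20
y -= 13  # -> y = 7

Answer: 7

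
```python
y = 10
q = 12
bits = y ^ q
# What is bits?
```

Trace (tracking bits):
y = 10  # -> y = 10
q = 12  # -> q = 12
bits = y ^ q  # -> bits = 6

Answer: 6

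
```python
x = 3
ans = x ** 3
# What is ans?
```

Trace (tracking ans):
x = 3  # -> x = 3
ans = x ** 3  # -> ans = 27

Answer: 27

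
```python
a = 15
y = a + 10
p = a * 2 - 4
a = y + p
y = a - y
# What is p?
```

Answer: 26

Derivation:
Trace (tracking p):
a = 15  # -> a = 15
y = a + 10  # -> y = 25
p = a * 2 - 4  # -> p = 26
a = y + p  # -> a = 51
y = a - y  # -> y = 26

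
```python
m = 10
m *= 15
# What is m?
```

Trace (tracking m):
m = 10  # -> m = 10
m *= 15  # -> m = 150

Answer: 150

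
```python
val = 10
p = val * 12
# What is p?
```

Trace (tracking p):
val = 10  # -> val = 10
p = val * 12  # -> p = 120

Answer: 120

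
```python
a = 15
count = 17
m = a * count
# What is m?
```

Trace (tracking m):
a = 15  # -> a = 15
count = 17  # -> count = 17
m = a * count  # -> m = 255

Answer: 255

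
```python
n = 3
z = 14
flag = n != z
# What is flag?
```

Answer: True

Derivation:
Trace (tracking flag):
n = 3  # -> n = 3
z = 14  # -> z = 14
flag = n != z  # -> flag = True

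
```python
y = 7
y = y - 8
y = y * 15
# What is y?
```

Answer: -15

Derivation:
Trace (tracking y):
y = 7  # -> y = 7
y = y - 8  # -> y = -1
y = y * 15  # -> y = -15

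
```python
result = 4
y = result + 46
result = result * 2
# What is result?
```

Trace (tracking result):
result = 4  # -> result = 4
y = result + 46  # -> y = 50
result = result * 2  # -> result = 8

Answer: 8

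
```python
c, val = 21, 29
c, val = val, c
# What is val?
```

Trace (tracking val):
c, val = (21, 29)  # -> c = 21, val = 29
c, val = (val, c)  # -> c = 29, val = 21

Answer: 21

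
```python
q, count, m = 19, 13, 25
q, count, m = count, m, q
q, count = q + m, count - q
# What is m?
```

Trace (tracking m):
q, count, m = (19, 13, 25)  # -> q = 19, count = 13, m = 25
q, count, m = (count, m, q)  # -> q = 13, count = 25, m = 19
q, count = (q + m, count - q)  # -> q = 32, count = 12

Answer: 19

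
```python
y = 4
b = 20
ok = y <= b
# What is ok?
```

Answer: True

Derivation:
Trace (tracking ok):
y = 4  # -> y = 4
b = 20  # -> b = 20
ok = y <= b  # -> ok = True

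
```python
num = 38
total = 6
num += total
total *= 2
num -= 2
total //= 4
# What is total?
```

Answer: 3

Derivation:
Trace (tracking total):
num = 38  # -> num = 38
total = 6  # -> total = 6
num += total  # -> num = 44
total *= 2  # -> total = 12
num -= 2  # -> num = 42
total //= 4  # -> total = 3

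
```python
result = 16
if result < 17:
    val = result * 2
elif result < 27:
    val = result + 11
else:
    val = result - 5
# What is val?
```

Trace (tracking val):
result = 16  # -> result = 16
if result < 17:  # condition is True
    val = result * 2  # -> val = 32

Answer: 32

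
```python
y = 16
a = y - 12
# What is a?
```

Trace (tracking a):
y = 16  # -> y = 16
a = y - 12  # -> a = 4

Answer: 4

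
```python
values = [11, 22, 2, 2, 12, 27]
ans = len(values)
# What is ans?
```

Answer: 6

Derivation:
Trace (tracking ans):
values = [11, 22, 2, 2, 12, 27]  # -> values = [11, 22, 2, 2, 12, 27]
ans = len(values)  # -> ans = 6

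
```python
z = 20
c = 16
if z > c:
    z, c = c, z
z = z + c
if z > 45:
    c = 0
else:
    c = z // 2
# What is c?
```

Trace (tracking c):
z = 20  # -> z = 20
c = 16  # -> c = 16
if z > c:  # condition is True
    z, c = (c, z)  # -> z = 16, c = 20
z = z + c  # -> z = 36
if z > 45:  # condition is False
else:
    c = z // 2  # -> c = 18

Answer: 18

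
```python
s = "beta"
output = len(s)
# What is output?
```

Trace (tracking output):
s = 'beta'  # -> s = 'beta'
output = len(s)  # -> output = 4

Answer: 4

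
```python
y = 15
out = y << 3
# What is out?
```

Answer: 120

Derivation:
Trace (tracking out):
y = 15  # -> y = 15
out = y << 3  # -> out = 120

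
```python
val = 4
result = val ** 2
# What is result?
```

Answer: 16

Derivation:
Trace (tracking result):
val = 4  # -> val = 4
result = val ** 2  # -> result = 16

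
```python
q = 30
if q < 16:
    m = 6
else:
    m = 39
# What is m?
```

Answer: 39

Derivation:
Trace (tracking m):
q = 30  # -> q = 30
if q < 16:  # condition is False
else:
    m = 39  # -> m = 39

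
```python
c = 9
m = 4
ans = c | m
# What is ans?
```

Answer: 13

Derivation:
Trace (tracking ans):
c = 9  # -> c = 9
m = 4  # -> m = 4
ans = c | m  # -> ans = 13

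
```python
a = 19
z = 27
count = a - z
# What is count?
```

Trace (tracking count):
a = 19  # -> a = 19
z = 27  # -> z = 27
count = a - z  # -> count = -8

Answer: -8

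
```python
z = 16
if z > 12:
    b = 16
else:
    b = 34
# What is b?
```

Trace (tracking b):
z = 16  # -> z = 16
if z > 12:  # condition is True
    b = 16  # -> b = 16

Answer: 16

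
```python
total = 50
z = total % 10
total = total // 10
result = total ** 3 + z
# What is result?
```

Answer: 125

Derivation:
Trace (tracking result):
total = 50  # -> total = 50
z = total % 10  # -> z = 0
total = total // 10  # -> total = 5
result = total ** 3 + z  # -> result = 125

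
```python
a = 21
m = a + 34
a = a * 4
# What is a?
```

Answer: 84

Derivation:
Trace (tracking a):
a = 21  # -> a = 21
m = a + 34  # -> m = 55
a = a * 4  # -> a = 84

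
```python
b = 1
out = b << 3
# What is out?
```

Answer: 8

Derivation:
Trace (tracking out):
b = 1  # -> b = 1
out = b << 3  # -> out = 8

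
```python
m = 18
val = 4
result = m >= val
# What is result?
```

Answer: True

Derivation:
Trace (tracking result):
m = 18  # -> m = 18
val = 4  # -> val = 4
result = m >= val  # -> result = True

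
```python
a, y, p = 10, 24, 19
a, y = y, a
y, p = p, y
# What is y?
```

Answer: 19

Derivation:
Trace (tracking y):
a, y, p = (10, 24, 19)  # -> a = 10, y = 24, p = 19
a, y = (y, a)  # -> a = 24, y = 10
y, p = (p, y)  # -> y = 19, p = 10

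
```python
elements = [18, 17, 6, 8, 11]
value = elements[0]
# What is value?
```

Trace (tracking value):
elements = [18, 17, 6, 8, 11]  # -> elements = [18, 17, 6, 8, 11]
value = elements[0]  # -> value = 18

Answer: 18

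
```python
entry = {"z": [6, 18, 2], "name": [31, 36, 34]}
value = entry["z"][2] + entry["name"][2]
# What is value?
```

Answer: 36

Derivation:
Trace (tracking value):
entry = {'z': [6, 18, 2], 'name': [31, 36, 34]}  # -> entry = {'z': [6, 18, 2], 'name': [31, 36, 34]}
value = entry['z'][2] + entry['name'][2]  # -> value = 36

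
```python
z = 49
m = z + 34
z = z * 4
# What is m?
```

Answer: 83

Derivation:
Trace (tracking m):
z = 49  # -> z = 49
m = z + 34  # -> m = 83
z = z * 4  # -> z = 196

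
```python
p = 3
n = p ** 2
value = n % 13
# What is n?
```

Trace (tracking n):
p = 3  # -> p = 3
n = p ** 2  # -> n = 9
value = n % 13  # -> value = 9

Answer: 9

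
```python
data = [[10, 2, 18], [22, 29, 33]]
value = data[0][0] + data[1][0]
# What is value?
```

Trace (tracking value):
data = [[10, 2, 18], [22, 29, 33]]  # -> data = [[10, 2, 18], [22, 29, 33]]
value = data[0][0] + data[1][0]  # -> value = 32

Answer: 32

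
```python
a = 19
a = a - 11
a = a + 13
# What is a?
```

Answer: 21

Derivation:
Trace (tracking a):
a = 19  # -> a = 19
a = a - 11  # -> a = 8
a = a + 13  # -> a = 21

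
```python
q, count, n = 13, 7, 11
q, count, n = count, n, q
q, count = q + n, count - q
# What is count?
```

Answer: 4

Derivation:
Trace (tracking count):
q, count, n = (13, 7, 11)  # -> q = 13, count = 7, n = 11
q, count, n = (count, n, q)  # -> q = 7, count = 11, n = 13
q, count = (q + n, count - q)  # -> q = 20, count = 4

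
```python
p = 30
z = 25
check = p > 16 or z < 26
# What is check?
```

Answer: True

Derivation:
Trace (tracking check):
p = 30  # -> p = 30
z = 25  # -> z = 25
check = p > 16 or z < 26  # -> check = True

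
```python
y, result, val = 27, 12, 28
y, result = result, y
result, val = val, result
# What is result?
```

Answer: 28

Derivation:
Trace (tracking result):
y, result, val = (27, 12, 28)  # -> y = 27, result = 12, val = 28
y, result = (result, y)  # -> y = 12, result = 27
result, val = (val, result)  # -> result = 28, val = 27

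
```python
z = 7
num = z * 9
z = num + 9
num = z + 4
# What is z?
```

Answer: 72

Derivation:
Trace (tracking z):
z = 7  # -> z = 7
num = z * 9  # -> num = 63
z = num + 9  # -> z = 72
num = z + 4  # -> num = 76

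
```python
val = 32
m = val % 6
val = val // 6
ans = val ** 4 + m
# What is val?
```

Trace (tracking val):
val = 32  # -> val = 32
m = val % 6  # -> m = 2
val = val // 6  # -> val = 5
ans = val ** 4 + m  # -> ans = 627

Answer: 5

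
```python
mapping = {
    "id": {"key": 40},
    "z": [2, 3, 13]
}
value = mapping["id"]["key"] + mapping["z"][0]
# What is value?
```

Trace (tracking value):
mapping = {'id': {'key': 40}, 'z': [2, 3, 13]}  # -> mapping = {'id': {'key': 40}, 'z': [2, 3, 13]}
value = mapping['id']['key'] + mapping['z'][0]  # -> value = 42

Answer: 42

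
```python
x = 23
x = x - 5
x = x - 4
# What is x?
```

Trace (tracking x):
x = 23  # -> x = 23
x = x - 5  # -> x = 18
x = x - 4  # -> x = 14

Answer: 14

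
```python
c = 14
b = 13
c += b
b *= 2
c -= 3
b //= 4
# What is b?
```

Answer: 6

Derivation:
Trace (tracking b):
c = 14  # -> c = 14
b = 13  # -> b = 13
c += b  # -> c = 27
b *= 2  # -> b = 26
c -= 3  # -> c = 24
b //= 4  # -> b = 6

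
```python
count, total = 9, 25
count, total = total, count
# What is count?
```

Trace (tracking count):
count, total = (9, 25)  # -> count = 9, total = 25
count, total = (total, count)  # -> count = 25, total = 9

Answer: 25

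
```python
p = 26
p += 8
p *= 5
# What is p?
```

Answer: 170

Derivation:
Trace (tracking p):
p = 26  # -> p = 26
p += 8  # -> p = 34
p *= 5  # -> p = 170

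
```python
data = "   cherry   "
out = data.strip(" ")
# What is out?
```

Answer: 'cherry'

Derivation:
Trace (tracking out):
data = '   cherry   '  # -> data = '   cherry   '
out = data.strip(' ')  # -> out = 'cherry'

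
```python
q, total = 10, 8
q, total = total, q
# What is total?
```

Trace (tracking total):
q, total = (10, 8)  # -> q = 10, total = 8
q, total = (total, q)  # -> q = 8, total = 10

Answer: 10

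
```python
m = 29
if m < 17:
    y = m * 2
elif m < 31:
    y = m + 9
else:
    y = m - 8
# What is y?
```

Answer: 38

Derivation:
Trace (tracking y):
m = 29  # -> m = 29
if m < 17:  # condition is False
elif m < 31:  # condition is True
    y = m + 9  # -> y = 38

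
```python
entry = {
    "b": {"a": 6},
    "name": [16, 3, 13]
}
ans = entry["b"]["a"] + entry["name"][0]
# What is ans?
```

Answer: 22

Derivation:
Trace (tracking ans):
entry = {'b': {'a': 6}, 'name': [16, 3, 13]}  # -> entry = {'b': {'a': 6}, 'name': [16, 3, 13]}
ans = entry['b']['a'] + entry['name'][0]  # -> ans = 22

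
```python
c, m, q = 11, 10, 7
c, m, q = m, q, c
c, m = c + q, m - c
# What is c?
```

Answer: 21

Derivation:
Trace (tracking c):
c, m, q = (11, 10, 7)  # -> c = 11, m = 10, q = 7
c, m, q = (m, q, c)  # -> c = 10, m = 7, q = 11
c, m = (c + q, m - c)  # -> c = 21, m = -3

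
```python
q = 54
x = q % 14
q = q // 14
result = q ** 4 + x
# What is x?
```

Answer: 12

Derivation:
Trace (tracking x):
q = 54  # -> q = 54
x = q % 14  # -> x = 12
q = q // 14  # -> q = 3
result = q ** 4 + x  # -> result = 93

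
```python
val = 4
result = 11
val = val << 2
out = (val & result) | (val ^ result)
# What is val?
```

Trace (tracking val):
val = 4  # -> val = 4
result = 11  # -> result = 11
val = val << 2  # -> val = 16
out = val & result | val ^ result  # -> out = 27

Answer: 16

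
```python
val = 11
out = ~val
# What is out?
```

Answer: -12

Derivation:
Trace (tracking out):
val = 11  # -> val = 11
out = ~val  # -> out = -12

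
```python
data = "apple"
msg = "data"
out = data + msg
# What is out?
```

Trace (tracking out):
data = 'apple'  # -> data = 'apple'
msg = 'data'  # -> msg = 'data'
out = data + msg  # -> out = 'appledata'

Answer: 'appledata'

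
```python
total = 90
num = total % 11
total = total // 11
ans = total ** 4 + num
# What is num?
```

Answer: 2

Derivation:
Trace (tracking num):
total = 90  # -> total = 90
num = total % 11  # -> num = 2
total = total // 11  # -> total = 8
ans = total ** 4 + num  # -> ans = 4098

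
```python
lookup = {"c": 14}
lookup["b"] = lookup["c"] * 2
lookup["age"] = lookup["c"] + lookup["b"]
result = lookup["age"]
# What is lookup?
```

Answer: {'c': 14, 'b': 28, 'age': 42}

Derivation:
Trace (tracking lookup):
lookup = {'c': 14}  # -> lookup = {'c': 14}
lookup['b'] = lookup['c'] * 2  # -> lookup = {'c': 14, 'b': 28}
lookup['age'] = lookup['c'] + lookup['b']  # -> lookup = {'c': 14, 'b': 28, 'age': 42}
result = lookup['age']  # -> result = 42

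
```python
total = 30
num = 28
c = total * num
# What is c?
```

Answer: 840

Derivation:
Trace (tracking c):
total = 30  # -> total = 30
num = 28  # -> num = 28
c = total * num  # -> c = 840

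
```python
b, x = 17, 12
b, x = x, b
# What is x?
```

Answer: 17

Derivation:
Trace (tracking x):
b, x = (17, 12)  # -> b = 17, x = 12
b, x = (x, b)  # -> b = 12, x = 17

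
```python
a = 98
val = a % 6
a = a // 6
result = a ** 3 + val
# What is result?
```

Trace (tracking result):
a = 98  # -> a = 98
val = a % 6  # -> val = 2
a = a // 6  # -> a = 16
result = a ** 3 + val  # -> result = 4098

Answer: 4098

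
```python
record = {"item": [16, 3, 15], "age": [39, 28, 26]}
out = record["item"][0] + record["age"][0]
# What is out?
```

Answer: 55

Derivation:
Trace (tracking out):
record = {'item': [16, 3, 15], 'age': [39, 28, 26]}  # -> record = {'item': [16, 3, 15], 'age': [39, 28, 26]}
out = record['item'][0] + record['age'][0]  # -> out = 55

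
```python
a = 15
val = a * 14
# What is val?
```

Trace (tracking val):
a = 15  # -> a = 15
val = a * 14  # -> val = 210

Answer: 210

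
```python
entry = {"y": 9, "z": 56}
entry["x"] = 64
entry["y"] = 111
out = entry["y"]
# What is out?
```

Trace (tracking out):
entry = {'y': 9, 'z': 56}  # -> entry = {'y': 9, 'z': 56}
entry['x'] = 64  # -> entry = {'y': 9, 'z': 56, 'x': 64}
entry['y'] = 111  # -> entry = {'y': 111, 'z': 56, 'x': 64}
out = entry['y']  # -> out = 111

Answer: 111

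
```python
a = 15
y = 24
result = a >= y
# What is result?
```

Trace (tracking result):
a = 15  # -> a = 15
y = 24  # -> y = 24
result = a >= y  # -> result = False

Answer: False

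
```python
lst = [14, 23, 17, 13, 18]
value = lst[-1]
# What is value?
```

Trace (tracking value):
lst = [14, 23, 17, 13, 18]  # -> lst = [14, 23, 17, 13, 18]
value = lst[-1]  # -> value = 18

Answer: 18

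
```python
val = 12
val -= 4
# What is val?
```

Answer: 8

Derivation:
Trace (tracking val):
val = 12  # -> val = 12
val -= 4  # -> val = 8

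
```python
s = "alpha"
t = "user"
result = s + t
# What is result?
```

Trace (tracking result):
s = 'alpha'  # -> s = 'alpha'
t = 'user'  # -> t = 'user'
result = s + t  # -> result = 'alphauser'

Answer: 'alphauser'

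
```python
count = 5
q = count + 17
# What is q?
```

Trace (tracking q):
count = 5  # -> count = 5
q = count + 17  # -> q = 22

Answer: 22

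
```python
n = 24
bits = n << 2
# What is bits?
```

Answer: 96

Derivation:
Trace (tracking bits):
n = 24  # -> n = 24
bits = n << 2  # -> bits = 96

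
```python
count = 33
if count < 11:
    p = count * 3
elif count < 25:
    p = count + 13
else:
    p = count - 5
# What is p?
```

Trace (tracking p):
count = 33  # -> count = 33
if count < 11:  # condition is False
elif count < 25:  # condition is False
else:
    p = count - 5  # -> p = 28

Answer: 28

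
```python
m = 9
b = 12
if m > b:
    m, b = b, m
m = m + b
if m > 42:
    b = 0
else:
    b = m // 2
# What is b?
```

Answer: 10

Derivation:
Trace (tracking b):
m = 9  # -> m = 9
b = 12  # -> b = 12
if m > b:  # condition is False
m = m + b  # -> m = 21
if m > 42:  # condition is False
else:
    b = m // 2  # -> b = 10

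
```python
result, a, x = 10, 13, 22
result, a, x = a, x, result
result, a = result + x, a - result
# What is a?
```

Trace (tracking a):
result, a, x = (10, 13, 22)  # -> result = 10, a = 13, x = 22
result, a, x = (a, x, result)  # -> result = 13, a = 22, x = 10
result, a = (result + x, a - result)  # -> result = 23, a = 9

Answer: 9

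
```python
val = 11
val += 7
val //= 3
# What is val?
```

Answer: 6

Derivation:
Trace (tracking val):
val = 11  # -> val = 11
val += 7  # -> val = 18
val //= 3  # -> val = 6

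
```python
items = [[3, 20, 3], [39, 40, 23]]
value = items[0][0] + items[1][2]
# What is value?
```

Answer: 26

Derivation:
Trace (tracking value):
items = [[3, 20, 3], [39, 40, 23]]  # -> items = [[3, 20, 3], [39, 40, 23]]
value = items[0][0] + items[1][2]  # -> value = 26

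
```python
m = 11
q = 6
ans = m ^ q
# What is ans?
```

Trace (tracking ans):
m = 11  # -> m = 11
q = 6  # -> q = 6
ans = m ^ q  # -> ans = 13

Answer: 13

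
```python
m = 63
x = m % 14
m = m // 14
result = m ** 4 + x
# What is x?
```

Answer: 7

Derivation:
Trace (tracking x):
m = 63  # -> m = 63
x = m % 14  # -> x = 7
m = m // 14  # -> m = 4
result = m ** 4 + x  # -> result = 263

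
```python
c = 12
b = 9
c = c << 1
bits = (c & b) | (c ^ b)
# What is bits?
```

Trace (tracking bits):
c = 12  # -> c = 12
b = 9  # -> b = 9
c = c << 1  # -> c = 24
bits = c & b | c ^ b  # -> bits = 25

Answer: 25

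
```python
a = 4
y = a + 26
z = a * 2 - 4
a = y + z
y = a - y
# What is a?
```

Trace (tracking a):
a = 4  # -> a = 4
y = a + 26  # -> y = 30
z = a * 2 - 4  # -> z = 4
a = y + z  # -> a = 34
y = a - y  # -> y = 4

Answer: 34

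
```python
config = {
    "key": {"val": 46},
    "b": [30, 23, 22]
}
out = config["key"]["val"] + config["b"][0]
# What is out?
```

Trace (tracking out):
config = {'key': {'val': 46}, 'b': [30, 23, 22]}  # -> config = {'key': {'val': 46}, 'b': [30, 23, 22]}
out = config['key']['val'] + config['b'][0]  # -> out = 76

Answer: 76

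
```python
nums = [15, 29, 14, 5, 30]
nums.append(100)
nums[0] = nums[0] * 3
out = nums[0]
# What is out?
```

Trace (tracking out):
nums = [15, 29, 14, 5, 30]  # -> nums = [15, 29, 14, 5, 30]
nums.append(100)  # -> nums = [15, 29, 14, 5, 30, 100]
nums[0] = nums[0] * 3  # -> nums = [45, 29, 14, 5, 30, 100]
out = nums[0]  # -> out = 45

Answer: 45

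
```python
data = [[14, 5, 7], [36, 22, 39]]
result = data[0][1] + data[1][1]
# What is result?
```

Answer: 27

Derivation:
Trace (tracking result):
data = [[14, 5, 7], [36, 22, 39]]  # -> data = [[14, 5, 7], [36, 22, 39]]
result = data[0][1] + data[1][1]  # -> result = 27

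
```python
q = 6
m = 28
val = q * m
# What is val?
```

Trace (tracking val):
q = 6  # -> q = 6
m = 28  # -> m = 28
val = q * m  # -> val = 168

Answer: 168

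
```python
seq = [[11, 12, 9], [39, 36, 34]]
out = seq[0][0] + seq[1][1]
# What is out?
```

Trace (tracking out):
seq = [[11, 12, 9], [39, 36, 34]]  # -> seq = [[11, 12, 9], [39, 36, 34]]
out = seq[0][0] + seq[1][1]  # -> out = 47

Answer: 47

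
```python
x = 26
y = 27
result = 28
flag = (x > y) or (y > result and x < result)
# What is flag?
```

Answer: False

Derivation:
Trace (tracking flag):
x = 26  # -> x = 26
y = 27  # -> y = 27
result = 28  # -> result = 28
flag = x > y or (y > result and x < result)  # -> flag = False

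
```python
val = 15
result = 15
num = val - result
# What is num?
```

Answer: 0

Derivation:
Trace (tracking num):
val = 15  # -> val = 15
result = 15  # -> result = 15
num = val - result  # -> num = 0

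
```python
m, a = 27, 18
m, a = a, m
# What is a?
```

Answer: 27

Derivation:
Trace (tracking a):
m, a = (27, 18)  # -> m = 27, a = 18
m, a = (a, m)  # -> m = 18, a = 27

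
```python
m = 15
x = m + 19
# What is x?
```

Answer: 34

Derivation:
Trace (tracking x):
m = 15  # -> m = 15
x = m + 19  # -> x = 34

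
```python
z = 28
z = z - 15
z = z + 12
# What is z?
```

Answer: 25

Derivation:
Trace (tracking z):
z = 28  # -> z = 28
z = z - 15  # -> z = 13
z = z + 12  # -> z = 25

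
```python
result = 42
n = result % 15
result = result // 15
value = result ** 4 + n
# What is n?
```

Answer: 12

Derivation:
Trace (tracking n):
result = 42  # -> result = 42
n = result % 15  # -> n = 12
result = result // 15  # -> result = 2
value = result ** 4 + n  # -> value = 28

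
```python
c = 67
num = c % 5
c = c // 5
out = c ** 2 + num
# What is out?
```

Trace (tracking out):
c = 67  # -> c = 67
num = c % 5  # -> num = 2
c = c // 5  # -> c = 13
out = c ** 2 + num  # -> out = 171

Answer: 171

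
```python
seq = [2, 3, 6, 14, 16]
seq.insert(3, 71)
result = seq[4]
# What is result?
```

Trace (tracking result):
seq = [2, 3, 6, 14, 16]  # -> seq = [2, 3, 6, 14, 16]
seq.insert(3, 71)  # -> seq = [2, 3, 6, 71, 14, 16]
result = seq[4]  # -> result = 14

Answer: 14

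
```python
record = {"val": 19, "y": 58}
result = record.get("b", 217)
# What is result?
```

Answer: 217

Derivation:
Trace (tracking result):
record = {'val': 19, 'y': 58}  # -> record = {'val': 19, 'y': 58}
result = record.get('b', 217)  # -> result = 217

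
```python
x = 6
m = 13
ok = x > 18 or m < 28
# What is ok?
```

Trace (tracking ok):
x = 6  # -> x = 6
m = 13  # -> m = 13
ok = x > 18 or m < 28  # -> ok = True

Answer: True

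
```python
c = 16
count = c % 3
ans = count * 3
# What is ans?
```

Answer: 3

Derivation:
Trace (tracking ans):
c = 16  # -> c = 16
count = c % 3  # -> count = 1
ans = count * 3  # -> ans = 3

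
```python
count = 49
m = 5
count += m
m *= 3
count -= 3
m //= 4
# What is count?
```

Answer: 51

Derivation:
Trace (tracking count):
count = 49  # -> count = 49
m = 5  # -> m = 5
count += m  # -> count = 54
m *= 3  # -> m = 15
count -= 3  # -> count = 51
m //= 4  # -> m = 3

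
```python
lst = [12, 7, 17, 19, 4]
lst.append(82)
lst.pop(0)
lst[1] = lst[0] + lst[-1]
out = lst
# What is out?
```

Answer: [7, 89, 19, 4, 82]

Derivation:
Trace (tracking out):
lst = [12, 7, 17, 19, 4]  # -> lst = [12, 7, 17, 19, 4]
lst.append(82)  # -> lst = [12, 7, 17, 19, 4, 82]
lst.pop(0)  # -> lst = [7, 17, 19, 4, 82]
lst[1] = lst[0] + lst[-1]  # -> lst = [7, 89, 19, 4, 82]
out = lst  # -> out = [7, 89, 19, 4, 82]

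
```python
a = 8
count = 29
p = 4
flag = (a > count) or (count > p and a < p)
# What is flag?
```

Answer: False

Derivation:
Trace (tracking flag):
a = 8  # -> a = 8
count = 29  # -> count = 29
p = 4  # -> p = 4
flag = a > count or (count > p and a < p)  # -> flag = False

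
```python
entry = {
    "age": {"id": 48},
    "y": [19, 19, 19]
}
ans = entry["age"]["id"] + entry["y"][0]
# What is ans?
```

Trace (tracking ans):
entry = {'age': {'id': 48}, 'y': [19, 19, 19]}  # -> entry = {'age': {'id': 48}, 'y': [19, 19, 19]}
ans = entry['age']['id'] + entry['y'][0]  # -> ans = 67

Answer: 67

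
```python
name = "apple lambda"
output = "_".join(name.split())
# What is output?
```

Answer: 'apple_lambda'

Derivation:
Trace (tracking output):
name = 'apple lambda'  # -> name = 'apple lambda'
output = '_'.join(name.split())  # -> output = 'apple_lambda'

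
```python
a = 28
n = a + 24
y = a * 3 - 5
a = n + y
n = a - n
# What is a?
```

Trace (tracking a):
a = 28  # -> a = 28
n = a + 24  # -> n = 52
y = a * 3 - 5  # -> y = 79
a = n + y  # -> a = 131
n = a - n  # -> n = 79

Answer: 131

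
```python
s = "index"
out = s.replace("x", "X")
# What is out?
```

Answer: 'indeX'

Derivation:
Trace (tracking out):
s = 'index'  # -> s = 'index'
out = s.replace('x', 'X')  # -> out = 'indeX'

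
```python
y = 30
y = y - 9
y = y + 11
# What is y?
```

Trace (tracking y):
y = 30  # -> y = 30
y = y - 9  # -> y = 21
y = y + 11  # -> y = 32

Answer: 32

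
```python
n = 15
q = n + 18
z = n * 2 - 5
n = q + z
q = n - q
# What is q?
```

Trace (tracking q):
n = 15  # -> n = 15
q = n + 18  # -> q = 33
z = n * 2 - 5  # -> z = 25
n = q + z  # -> n = 58
q = n - q  # -> q = 25

Answer: 25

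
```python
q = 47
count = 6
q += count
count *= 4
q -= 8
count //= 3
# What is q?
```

Trace (tracking q):
q = 47  # -> q = 47
count = 6  # -> count = 6
q += count  # -> q = 53
count *= 4  # -> count = 24
q -= 8  # -> q = 45
count //= 3  # -> count = 8

Answer: 45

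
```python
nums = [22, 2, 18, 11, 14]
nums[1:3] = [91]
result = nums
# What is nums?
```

Trace (tracking nums):
nums = [22, 2, 18, 11, 14]  # -> nums = [22, 2, 18, 11, 14]
nums[1:3] = [91]  # -> nums = [22, 91, 11, 14]
result = nums  # -> result = [22, 91, 11, 14]

Answer: [22, 91, 11, 14]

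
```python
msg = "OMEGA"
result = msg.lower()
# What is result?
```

Trace (tracking result):
msg = 'OMEGA'  # -> msg = 'OMEGA'
result = msg.lower()  # -> result = 'omega'

Answer: 'omega'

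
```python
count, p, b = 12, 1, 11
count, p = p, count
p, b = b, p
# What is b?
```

Trace (tracking b):
count, p, b = (12, 1, 11)  # -> count = 12, p = 1, b = 11
count, p = (p, count)  # -> count = 1, p = 12
p, b = (b, p)  # -> p = 11, b = 12

Answer: 12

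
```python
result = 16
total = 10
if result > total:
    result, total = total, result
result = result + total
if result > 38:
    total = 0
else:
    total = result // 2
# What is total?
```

Trace (tracking total):
result = 16  # -> result = 16
total = 10  # -> total = 10
if result > total:  # condition is True
    result, total = (total, result)  # -> result = 10, total = 16
result = result + total  # -> result = 26
if result > 38:  # condition is False
else:
    total = result // 2  # -> total = 13

Answer: 13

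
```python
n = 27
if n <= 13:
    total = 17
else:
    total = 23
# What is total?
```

Trace (tracking total):
n = 27  # -> n = 27
if n <= 13:  # condition is False
else:
    total = 23  # -> total = 23

Answer: 23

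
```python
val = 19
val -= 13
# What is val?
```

Answer: 6

Derivation:
Trace (tracking val):
val = 19  # -> val = 19
val -= 13  # -> val = 6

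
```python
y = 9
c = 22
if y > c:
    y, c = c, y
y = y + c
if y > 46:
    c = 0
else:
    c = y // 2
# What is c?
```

Answer: 15

Derivation:
Trace (tracking c):
y = 9  # -> y = 9
c = 22  # -> c = 22
if y > c:  # condition is False
y = y + c  # -> y = 31
if y > 46:  # condition is False
else:
    c = y // 2  # -> c = 15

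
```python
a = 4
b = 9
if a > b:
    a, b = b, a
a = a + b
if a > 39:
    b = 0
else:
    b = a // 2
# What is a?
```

Trace (tracking a):
a = 4  # -> a = 4
b = 9  # -> b = 9
if a > b:  # condition is False
a = a + b  # -> a = 13
if a > 39:  # condition is False
else:
    b = a // 2  # -> b = 6

Answer: 13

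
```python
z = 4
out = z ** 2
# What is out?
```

Answer: 16

Derivation:
Trace (tracking out):
z = 4  # -> z = 4
out = z ** 2  # -> out = 16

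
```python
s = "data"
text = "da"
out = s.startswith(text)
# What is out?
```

Answer: True

Derivation:
Trace (tracking out):
s = 'data'  # -> s = 'data'
text = 'da'  # -> text = 'da'
out = s.startswith(text)  # -> out = True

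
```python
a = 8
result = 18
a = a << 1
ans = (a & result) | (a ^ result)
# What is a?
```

Answer: 16

Derivation:
Trace (tracking a):
a = 8  # -> a = 8
result = 18  # -> result = 18
a = a << 1  # -> a = 16
ans = a & result | a ^ result  # -> ans = 18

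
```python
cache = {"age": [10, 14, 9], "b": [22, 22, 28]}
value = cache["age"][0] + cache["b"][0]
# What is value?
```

Answer: 32

Derivation:
Trace (tracking value):
cache = {'age': [10, 14, 9], 'b': [22, 22, 28]}  # -> cache = {'age': [10, 14, 9], 'b': [22, 22, 28]}
value = cache['age'][0] + cache['b'][0]  # -> value = 32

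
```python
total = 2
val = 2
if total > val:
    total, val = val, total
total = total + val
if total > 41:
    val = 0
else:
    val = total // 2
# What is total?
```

Trace (tracking total):
total = 2  # -> total = 2
val = 2  # -> val = 2
if total > val:  # condition is False
total = total + val  # -> total = 4
if total > 41:  # condition is False
else:
    val = total // 2  # -> val = 2

Answer: 4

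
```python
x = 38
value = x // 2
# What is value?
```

Trace (tracking value):
x = 38  # -> x = 38
value = x // 2  # -> value = 19

Answer: 19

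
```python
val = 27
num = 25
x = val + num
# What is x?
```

Trace (tracking x):
val = 27  # -> val = 27
num = 25  # -> num = 25
x = val + num  # -> x = 52

Answer: 52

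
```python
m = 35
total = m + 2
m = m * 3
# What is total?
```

Answer: 37

Derivation:
Trace (tracking total):
m = 35  # -> m = 35
total = m + 2  # -> total = 37
m = m * 3  # -> m = 105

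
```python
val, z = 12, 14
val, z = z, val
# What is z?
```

Trace (tracking z):
val, z = (12, 14)  # -> val = 12, z = 14
val, z = (z, val)  # -> val = 14, z = 12

Answer: 12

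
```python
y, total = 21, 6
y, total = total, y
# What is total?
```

Answer: 21

Derivation:
Trace (tracking total):
y, total = (21, 6)  # -> y = 21, total = 6
y, total = (total, y)  # -> y = 6, total = 21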